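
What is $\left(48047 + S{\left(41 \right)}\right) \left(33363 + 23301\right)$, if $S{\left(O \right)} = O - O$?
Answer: $2722535208$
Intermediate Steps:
$S{\left(O \right)} = 0$
$\left(48047 + S{\left(41 \right)}\right) \left(33363 + 23301\right) = \left(48047 + 0\right) \left(33363 + 23301\right) = 48047 \cdot 56664 = 2722535208$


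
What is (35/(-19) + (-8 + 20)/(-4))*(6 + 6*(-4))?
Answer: 1656/19 ≈ 87.158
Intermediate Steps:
(35/(-19) + (-8 + 20)/(-4))*(6 + 6*(-4)) = (35*(-1/19) + 12*(-¼))*(6 - 24) = (-35/19 - 3)*(-18) = -92/19*(-18) = 1656/19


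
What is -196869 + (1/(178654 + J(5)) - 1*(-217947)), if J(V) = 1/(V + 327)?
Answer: 1250202133394/59313129 ≈ 21078.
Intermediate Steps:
J(V) = 1/(327 + V)
-196869 + (1/(178654 + J(5)) - 1*(-217947)) = -196869 + (1/(178654 + 1/(327 + 5)) - 1*(-217947)) = -196869 + (1/(178654 + 1/332) + 217947) = -196869 + (1/(59313129/332) + 217947) = -196869 + (332/59313129 + 217947) = -196869 + 12927118526495/59313129 = 1250202133394/59313129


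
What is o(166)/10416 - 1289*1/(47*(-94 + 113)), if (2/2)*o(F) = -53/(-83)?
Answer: -1114329263/772023504 ≈ -1.4434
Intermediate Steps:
o(F) = 53/83 (o(F) = -53/(-83) = -53*(-1/83) = 53/83)
o(166)/10416 - 1289*1/(47*(-94 + 113)) = (53/83)/10416 - 1289*1/(47*(-94 + 113)) = (53/83)*(1/10416) - 1289/(47*19) = 53/864528 - 1289/893 = -1114329263/772023504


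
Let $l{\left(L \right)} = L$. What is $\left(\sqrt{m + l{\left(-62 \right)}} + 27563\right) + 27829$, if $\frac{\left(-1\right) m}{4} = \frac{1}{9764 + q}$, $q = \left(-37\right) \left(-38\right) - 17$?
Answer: $55392 + \frac{i \sqrt{7712187970}}{11153} \approx 55392.0 + 7.874 i$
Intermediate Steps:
$q = 1389$ ($q = 1406 + \left(-22 + 5\right) = 1406 - 17 = 1389$)
$m = - \frac{4}{11153}$ ($m = - \frac{4}{9764 + 1389} = - \frac{4}{11153} \approx -0.00035865$)
$\left(\sqrt{m + l{\left(-62 \right)}} + 27563\right) + 27829 = \left(\sqrt{- \frac{4}{11153} - 62} + 27563\right) + 27829 = \left(\sqrt{- \frac{691490}{11153}} + 27563\right) + 27829 = \left(\frac{i \sqrt{7712187970}}{11153} + 27563\right) + 27829 = \left(27563 + \frac{i \sqrt{7712187970}}{11153}\right) + 27829 = 55392 + \frac{i \sqrt{7712187970}}{11153}$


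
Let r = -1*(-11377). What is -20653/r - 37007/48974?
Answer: -1432488661/557177198 ≈ -2.5710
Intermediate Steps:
r = 11377
-20653/r - 37007/48974 = -20653/11377 - 37007/48974 = -1432488661/557177198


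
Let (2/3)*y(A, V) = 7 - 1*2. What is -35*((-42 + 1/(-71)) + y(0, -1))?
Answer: 171535/142 ≈ 1208.0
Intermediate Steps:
y(A, V) = 15/2 (y(A, V) = 3*(7 - 1*2)/2 = 3*(7 - 2)/2 = (3/2)*5 = 15/2)
-35*((-42 + 1/(-71)) + y(0, -1)) = -35*((-42 + 1/(-71)) + 15/2) = -35*((-42 - 1/71) + 15/2) = -35*(-2983/71 + 15/2) = -35*(-4901/142) = 171535/142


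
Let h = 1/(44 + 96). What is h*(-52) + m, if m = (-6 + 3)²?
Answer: 302/35 ≈ 8.6286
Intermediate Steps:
m = 9 (m = (-3)² = 9)
h = 1/140 ≈ 0.0071429
h*(-52) + m = (1/140)*(-52) + 9 = -13/35 + 9 = 302/35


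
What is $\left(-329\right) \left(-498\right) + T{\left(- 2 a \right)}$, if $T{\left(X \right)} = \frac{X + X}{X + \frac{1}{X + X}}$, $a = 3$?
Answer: $\frac{11960610}{73} \approx 1.6384 \cdot 10^{5}$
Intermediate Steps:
$T{\left(X \right)} = \frac{2 X}{X + \frac{1}{2 X}}$
$\left(-329\right) \left(-498\right) + T{\left(- 2 a \right)} = \left(-329\right) \left(-498\right) + \frac{4 \left(\left(-2\right) 3\right)^{2}}{1 + 2 \left(\left(-2\right) 3\right)^{2}} = 163842 + \frac{4 \left(-6\right)^{2}}{1 + 2 \left(-6\right)^{2}} = 163842 + 4 \cdot 36 \frac{1}{1 + 2 \cdot 36} = 163842 + 4 \cdot 36 \frac{1}{1 + 72} = 163842 + 4 \cdot 36 \cdot \frac{1}{73} = 163842 + \frac{144}{73} = \frac{11960610}{73}$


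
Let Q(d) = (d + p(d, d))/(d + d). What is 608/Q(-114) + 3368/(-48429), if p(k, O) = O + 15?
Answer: 2237568104/3438459 ≈ 650.75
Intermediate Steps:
p(k, O) = 15 + O
Q(d) = (15 + 2*d)/(2*d) (Q(d) = (d + (15 + d))/(d + d) = (15 + 2*d)/((2*d)) = (15 + 2*d)*(1/(2*d)) = (15 + 2*d)/(2*d))
608/Q(-114) + 3368/(-48429) = 608/(((15/2 - 114)/(-114))) + 3368/(-48429) = 608/((-1/114*(-213/2))) + 3368*(-1/48429) = 608/(71/76) - 3368/48429 = 608*(76/71) - 3368/48429 = 46208/71 - 3368/48429 = 2237568104/3438459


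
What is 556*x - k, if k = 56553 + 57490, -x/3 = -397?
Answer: 548153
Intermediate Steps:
x = 1191 (x = -3*(-397) = 1191)
k = 114043
556*x - k = 556*1191 - 1*114043 = 662196 - 114043 = 548153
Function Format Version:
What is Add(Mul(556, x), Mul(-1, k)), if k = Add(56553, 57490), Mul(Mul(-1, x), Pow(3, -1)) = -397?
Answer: 548153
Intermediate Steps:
x = 1191 (x = Mul(-3, -397) = 1191)
k = 114043
Add(Mul(556, x), Mul(-1, k)) = Add(Mul(556, 1191), Mul(-1, 114043)) = Add(662196, -114043) = 548153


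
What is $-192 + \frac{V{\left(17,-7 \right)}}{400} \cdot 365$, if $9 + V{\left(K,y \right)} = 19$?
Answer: $- \frac{1463}{8} \approx -182.88$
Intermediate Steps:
$V{\left(K,y \right)} = 10$ ($V{\left(K,y \right)} = -9 + 19 = 10$)
$-192 + \frac{V{\left(17,-7 \right)}}{400} \cdot 365 = -192 + \frac{10}{400} \cdot 365 = -192 + 10 \cdot \frac{1}{400} \cdot 365 = -192 + \frac{1}{40} \cdot 365 = -192 + \frac{73}{8} = - \frac{1463}{8}$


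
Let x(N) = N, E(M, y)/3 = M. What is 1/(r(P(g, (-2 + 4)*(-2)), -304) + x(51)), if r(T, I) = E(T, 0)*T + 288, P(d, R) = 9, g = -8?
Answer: 1/582 ≈ 0.0017182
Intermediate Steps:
E(M, y) = 3*M
r(T, I) = 288 + 3*T² (r(T, I) = (3*T)*T + 288 = 3*T² + 288 = 288 + 3*T²)
1/(r(P(g, (-2 + 4)*(-2)), -304) + x(51)) = 1/((288 + 3*9²) + 51) = 1/((288 + 3*81) + 51) = 1/((288 + 243) + 51) = 1/(531 + 51) = 1/582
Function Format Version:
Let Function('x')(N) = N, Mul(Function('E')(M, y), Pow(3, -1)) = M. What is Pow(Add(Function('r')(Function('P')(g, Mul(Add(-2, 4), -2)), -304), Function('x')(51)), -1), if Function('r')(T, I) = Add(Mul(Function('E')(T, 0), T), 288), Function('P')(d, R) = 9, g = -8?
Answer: Rational(1, 582) ≈ 0.0017182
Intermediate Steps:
Function('E')(M, y) = Mul(3, M)
Function('r')(T, I) = Add(288, Mul(3, Pow(T, 2))) (Function('r')(T, I) = Add(Mul(Mul(3, T), T), 288) = Add(Mul(3, Pow(T, 2)), 288) = Add(288, Mul(3, Pow(T, 2))))
Pow(Add(Function('r')(Function('P')(g, Mul(Add(-2, 4), -2)), -304), Function('x')(51)), -1) = Pow(Add(Add(288, Mul(3, Pow(9, 2))), 51), -1) = Pow(Add(Add(288, Mul(3, 81)), 51), -1) = Pow(Add(Add(288, 243), 51), -1) = Pow(Add(531, 51), -1) = Pow(582, -1) = Rational(1, 582)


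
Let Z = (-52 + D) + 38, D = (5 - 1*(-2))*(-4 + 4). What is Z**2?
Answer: 196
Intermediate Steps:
D = 0 (D = (5 + 2)*0 = 7*0 = 0)
Z = -14 (Z = (-52 + 0) + 38 = -52 + 38 = -14)
Z**2 = (-14)**2 = 196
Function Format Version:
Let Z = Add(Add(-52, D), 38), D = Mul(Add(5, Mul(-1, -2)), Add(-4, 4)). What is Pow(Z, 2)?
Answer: 196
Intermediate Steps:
D = 0 (D = Mul(Add(5, 2), 0) = Mul(7, 0) = 0)
Z = -14 (Z = Add(Add(-52, 0), 38) = Add(-52, 38) = -14)
Pow(Z, 2) = Pow(-14, 2) = 196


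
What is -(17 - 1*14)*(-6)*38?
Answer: 684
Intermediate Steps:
-(17 - 1*14)*(-6)*38 = -(17 - 14)*(-6)*38 = -3*(-6)*38 = -(-18)*38 = -1*(-684) = 684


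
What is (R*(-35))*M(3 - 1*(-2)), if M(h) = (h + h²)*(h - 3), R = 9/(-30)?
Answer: 630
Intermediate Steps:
R = -3/10 (R = 9*(-1/30) = -3/10 ≈ -0.30000)
M(h) = (-3 + h)*(h + h²) (M(h) = (h + h²)*(-3 + h) = (-3 + h)*(h + h²))
(R*(-35))*M(3 - 1*(-2)) = (-3/10*(-35))*((3 - 1*(-2))*(-3 + (3 - 1*(-2))² - 2*(3 - 1*(-2)))) = 21*((3 + 2)*(-3 + (3 + 2)² - 2*(3 + 2)))/2 = 21*(5*(-3 + 5² - 2*5))/2 = 21*(5*(-3 + 25 - 10))/2 = 21*(5*12)/2 = (21/2)*60 = 630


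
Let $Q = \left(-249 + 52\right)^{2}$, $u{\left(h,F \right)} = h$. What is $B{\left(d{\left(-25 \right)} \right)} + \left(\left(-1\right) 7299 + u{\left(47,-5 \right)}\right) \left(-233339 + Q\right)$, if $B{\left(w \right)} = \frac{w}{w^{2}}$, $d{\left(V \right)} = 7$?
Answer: $\frac{9875120921}{7} \approx 1.4107 \cdot 10^{9}$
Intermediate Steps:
$B{\left(w \right)} = \frac{1}{w}$ ($B{\left(w \right)} = \frac{w}{w^{2}} = \frac{1}{w}$)
$Q = 38809$ ($Q = \left(-197\right)^{2} = 38809$)
$B{\left(d{\left(-25 \right)} \right)} + \left(\left(-1\right) 7299 + u{\left(47,-5 \right)}\right) \left(-233339 + Q\right) = \frac{1}{7} + \left(\left(-1\right) 7299 + 47\right) \left(-233339 + 38809\right) = \frac{1}{7} + \left(-7299 + 47\right) \left(-194530\right) = \frac{1}{7} - -1410731560 = \frac{1}{7} + 1410731560 = \frac{9875120921}{7}$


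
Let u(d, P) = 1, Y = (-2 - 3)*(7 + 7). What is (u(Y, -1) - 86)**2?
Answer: 7225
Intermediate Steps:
Y = -70 (Y = -5*14 = -70)
(u(Y, -1) - 86)**2 = (1 - 86)**2 = (-85)**2 = 7225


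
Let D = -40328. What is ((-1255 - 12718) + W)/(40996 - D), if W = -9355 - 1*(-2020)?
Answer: -5327/20331 ≈ -0.26201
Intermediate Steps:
W = -7335 (W = -9355 + 2020 = -7335)
((-1255 - 12718) + W)/(40996 - D) = ((-1255 - 12718) - 7335)/(40996 - 1*(-40328)) = (-13973 - 7335)/(40996 + 40328) = -21308/81324 = -21308*1/81324 = -5327/20331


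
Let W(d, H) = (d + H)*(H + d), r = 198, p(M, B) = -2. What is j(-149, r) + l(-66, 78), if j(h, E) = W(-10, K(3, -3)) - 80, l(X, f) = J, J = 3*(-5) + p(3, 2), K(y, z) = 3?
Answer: -48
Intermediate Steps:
J = -17 (J = 3*(-5) - 2 = -15 - 2 = -17)
W(d, H) = (H + d)² (W(d, H) = (H + d)*(H + d) = (H + d)²)
l(X, f) = -17
j(h, E) = -31 (j(h, E) = (3 - 10)² - 80 = (-7)² - 80 = 49 - 80 = -31)
j(-149, r) + l(-66, 78) = -31 - 17 = -48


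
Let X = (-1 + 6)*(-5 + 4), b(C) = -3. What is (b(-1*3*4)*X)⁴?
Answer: 50625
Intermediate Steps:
X = -5 (X = 5*(-1) = -5)
(b(-1*3*4)*X)⁴ = (-3*(-5))⁴ = 15⁴ = 50625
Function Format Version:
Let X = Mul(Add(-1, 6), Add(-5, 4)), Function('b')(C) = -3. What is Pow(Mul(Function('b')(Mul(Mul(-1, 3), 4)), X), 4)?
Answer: 50625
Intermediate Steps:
X = -5 (X = Mul(5, -1) = -5)
Pow(Mul(Function('b')(Mul(Mul(-1, 3), 4)), X), 4) = Pow(Mul(-3, -5), 4) = Pow(15, 4) = 50625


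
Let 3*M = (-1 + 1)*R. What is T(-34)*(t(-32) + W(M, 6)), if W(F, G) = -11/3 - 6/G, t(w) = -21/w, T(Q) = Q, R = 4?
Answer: 6545/48 ≈ 136.35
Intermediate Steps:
M = 0 (M = ((-1 + 1)*4)/3 = (0*4)/3 = (1/3)*0 = 0)
W(F, G) = -11/3 - 6/G (W(F, G) = -11*1/3 - 6/G = -11/3 - 6/G)
T(-34)*(t(-32) + W(M, 6)) = -34*(-21/(-32) + (-11/3 - 6/6)) = -34*(-21*(-1/32) + (-11/3 - 6*1/6)) = -34*(21/32 + (-11/3 - 1)) = -34*(21/32 - 14/3) = -34*(-385/96) = 6545/48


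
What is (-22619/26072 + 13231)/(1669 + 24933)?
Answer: 344936013/693567344 ≈ 0.49734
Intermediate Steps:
(-22619/26072 + 13231)/(1669 + 24933) = (-22619*1/26072 + 13231)/26602 = (-22619/26072 + 13231)*(1/26602) = (344936013/26072)*(1/26602) = 344936013/693567344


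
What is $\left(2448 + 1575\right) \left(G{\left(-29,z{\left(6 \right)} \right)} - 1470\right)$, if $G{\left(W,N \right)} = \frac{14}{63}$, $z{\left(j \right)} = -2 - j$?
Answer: $-5912916$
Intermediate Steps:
$G{\left(W,N \right)} = \frac{2}{9}$ ($G{\left(W,N \right)} = 14 \cdot \frac{1}{63} = \frac{2}{9}$)
$\left(2448 + 1575\right) \left(G{\left(-29,z{\left(6 \right)} \right)} - 1470\right) = \left(2448 + 1575\right) \left(\frac{2}{9} - 1470\right) = 4023 \left(- \frac{13228}{9}\right) = -5912916$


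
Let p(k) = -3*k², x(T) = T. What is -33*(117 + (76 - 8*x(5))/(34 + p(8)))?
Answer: -304425/79 ≈ -3853.5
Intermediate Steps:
-33*(117 + (76 - 8*x(5))/(34 + p(8))) = -33*(117 + (76 - 8*5)/(34 - 3*8²)) = -33*(117 + (76 - 40)/(34 - 3*64)) = -33*(117 + 36/(34 - 192)) = -33*(117 + 36/(-158)) = -33*(117 + 36*(-1/158)) = -33*(117 - 18/79) = -33*9225/79 = -304425/79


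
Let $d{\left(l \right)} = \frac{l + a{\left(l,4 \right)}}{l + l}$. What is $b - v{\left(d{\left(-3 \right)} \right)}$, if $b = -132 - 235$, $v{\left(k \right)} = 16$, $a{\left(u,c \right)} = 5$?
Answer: $-383$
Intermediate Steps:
$d{\left(l \right)} = \frac{5 + l}{2 l}$ ($d{\left(l \right)} = \frac{l + 5}{l + l} = \frac{5 + l}{2 l}$)
$b = -367$ ($b = -132 - 235 = -367$)
$b - v{\left(d{\left(-3 \right)} \right)} = -367 - 16 = -383$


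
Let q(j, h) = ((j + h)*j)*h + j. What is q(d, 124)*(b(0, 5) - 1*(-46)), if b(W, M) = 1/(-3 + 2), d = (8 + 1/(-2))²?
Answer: 56578500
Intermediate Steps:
d = 225/4 (d = (8 - ½)² = (15/2)² = 225/4 ≈ 56.250)
b(W, M) = -1 (b(W, M) = 1/(-1) = -1)
q(j, h) = j + h*j*(h + j) (q(j, h) = ((h + j)*j)*h + j = (j*(h + j))*h + j = h*j*(h + j) + j = j + h*j*(h + j))
q(d, 124)*(b(0, 5) - 1*(-46)) = (225*(1 + 124² + 124*(225/4))/4)*(-1 - 1*(-46)) = (225*(1 + 15376 + 6975)/4)*(-1 + 46) = ((225/4)*22352)*45 = 1257300*45 = 56578500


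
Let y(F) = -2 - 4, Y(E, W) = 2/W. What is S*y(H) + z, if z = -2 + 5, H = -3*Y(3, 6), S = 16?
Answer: -93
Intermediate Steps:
H = -1 (H = -6/6 = -3*⅓ = -1)
y(F) = -6
z = 3
S*y(H) + z = 16*(-6) + 3 = -96 + 3 = -93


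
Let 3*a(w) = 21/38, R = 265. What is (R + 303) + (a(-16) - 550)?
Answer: 691/38 ≈ 18.184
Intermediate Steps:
a(w) = 7/38 (a(w) = (21/38)/3 = (21*(1/38))/3 = (⅓)*(21/38) = 7/38)
(R + 303) + (a(-16) - 550) = (265 + 303) + (7/38 - 550) = 568 - 20893/38 = 691/38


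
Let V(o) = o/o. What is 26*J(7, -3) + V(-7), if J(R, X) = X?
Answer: -77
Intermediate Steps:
V(o) = 1
26*J(7, -3) + V(-7) = 26*(-3) + 1 = -78 + 1 = -77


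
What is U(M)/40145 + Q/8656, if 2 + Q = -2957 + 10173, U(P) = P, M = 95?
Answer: 29042835/34749512 ≈ 0.83578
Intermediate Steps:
Q = 7214 (Q = -2 + (-2957 + 10173) = -2 + 7216 = 7214)
U(M)/40145 + Q/8656 = 95/40145 + 7214/8656 = 95*(1/40145) + 7214*(1/8656) = 19/8029 + 3607/4328 = 29042835/34749512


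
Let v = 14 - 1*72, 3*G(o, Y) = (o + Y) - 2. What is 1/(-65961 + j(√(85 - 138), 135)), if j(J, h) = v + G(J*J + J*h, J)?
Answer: -3*I/(136*√53 + 198112*I) ≈ -1.5143e-5 - 7.5677e-8*I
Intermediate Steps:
G(o, Y) = -⅔ + Y/3 + o/3 (G(o, Y) = ((o + Y) - 2)/3 = ((Y + o) - 2)/3 = (-2 + Y + o)/3 = -⅔ + Y/3 + o/3)
v = -58 (v = 14 - 72 = -58)
j(J, h) = -176/3 + J/3 + J²/3 + J*h/3 (j(J, h) = -58 + (-⅔ + J/3 + (J*J + J*h)/3) = -58 + (-⅔ + J/3 + (J² + J*h)/3) = -58 + (-⅔ + J/3 + (J²/3 + J*h/3)) = -58 + (-⅔ + J/3 + J²/3 + J*h/3) = -176/3 + J/3 + J²/3 + J*h/3)
1/(-65961 + j(√(85 - 138), 135)) = 1/(-65961 + (-176/3 + √(85 - 138)/3 + √(85 - 138)*(√(85 - 138) + 135)/3)) = 1/(-65961 + (-176/3 + √(-53)/3 + √(-53)*(√(-53) + 135)/3)) = 1/(-65961 + (-176/3 + (I*√53)/3 + (I*√53)*(I*√53 + 135)/3)) = 1/(-65961 + (-176/3 + I*√53/3 + (I*√53)*(135 + I*√53)/3)) = 1/(-65961 + (-176/3 + I*√53/3 + I*√53*(135 + I*√53)/3)) = 1/(-198059/3 + I*√53/3 + I*√53*(135 + I*√53)/3)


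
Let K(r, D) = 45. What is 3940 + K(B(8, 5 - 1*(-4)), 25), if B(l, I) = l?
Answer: 3985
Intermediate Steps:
3940 + K(B(8, 5 - 1*(-4)), 25) = 3940 + 45 = 3985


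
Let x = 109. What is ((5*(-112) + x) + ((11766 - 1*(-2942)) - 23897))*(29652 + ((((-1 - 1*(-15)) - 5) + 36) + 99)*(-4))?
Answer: -280292640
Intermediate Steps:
((5*(-112) + x) + ((11766 - 1*(-2942)) - 23897))*(29652 + ((((-1 - 1*(-15)) - 5) + 36) + 99)*(-4)) = ((5*(-112) + 109) + ((11766 - 1*(-2942)) - 23897))*(29652 + ((((-1 - 1*(-15)) - 5) + 36) + 99)*(-4)) = ((-560 + 109) + ((11766 + 2942) - 23897))*(29652 + ((((-1 + 15) - 5) + 36) + 99)*(-4)) = (-451 + (14708 - 23897))*(29652 + (((14 - 5) + 36) + 99)*(-4)) = (-451 - 9189)*(29652 + ((9 + 36) + 99)*(-4)) = -9640*(29652 + (45 + 99)*(-4)) = -9640*(29652 + 144*(-4)) = -9640*(29652 - 576) = -9640*29076 = -280292640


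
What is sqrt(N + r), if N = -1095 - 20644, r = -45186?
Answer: 5*I*sqrt(2677) ≈ 258.7*I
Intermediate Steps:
N = -21739
sqrt(N + r) = sqrt(-21739 - 45186) = sqrt(-66925) = 5*I*sqrt(2677)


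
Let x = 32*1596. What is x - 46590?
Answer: 4482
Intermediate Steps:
x = 51072
x - 46590 = 51072 - 46590 = 4482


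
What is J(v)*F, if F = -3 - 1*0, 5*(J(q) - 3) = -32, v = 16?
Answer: 51/5 ≈ 10.200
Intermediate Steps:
J(q) = -17/5 (J(q) = 3 + (⅕)*(-32) = 3 - 32/5 = -17/5)
F = -3 (F = -3 + 0 = -3)
J(v)*F = -17/5*(-3) = 51/5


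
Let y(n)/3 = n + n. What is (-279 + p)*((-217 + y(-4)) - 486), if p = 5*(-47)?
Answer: 373678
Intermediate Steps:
y(n) = 6*n (y(n) = 3*(n + n) = 3*(2*n) = 6*n)
p = -235
(-279 + p)*((-217 + y(-4)) - 486) = (-279 - 235)*((-217 + 6*(-4)) - 486) = -514*((-217 - 24) - 486) = -514*(-241 - 486) = -514*(-727) = 373678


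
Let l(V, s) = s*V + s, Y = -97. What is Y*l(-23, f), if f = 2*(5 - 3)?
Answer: 8536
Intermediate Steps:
f = 4 (f = 2*2 = 4)
l(V, s) = s + V*s (l(V, s) = V*s + s = s + V*s)
Y*l(-23, f) = -388*(1 - 23) = -388*(-22) = -97*(-88) = 8536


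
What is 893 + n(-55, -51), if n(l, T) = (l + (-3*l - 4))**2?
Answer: 12129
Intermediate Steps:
n(l, T) = (-4 - 2*l)**2 (n(l, T) = (l + (-4 - 3*l))**2 = (-4 - 2*l)**2)
893 + n(-55, -51) = 893 + 4*(2 - 55)**2 = 893 + 4*(-53)**2 = 893 + 4*2809 = 893 + 11236 = 12129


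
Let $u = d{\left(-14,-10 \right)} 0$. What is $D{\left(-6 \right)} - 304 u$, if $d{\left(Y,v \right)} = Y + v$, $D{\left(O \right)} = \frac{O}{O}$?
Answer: $1$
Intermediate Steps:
$D{\left(O \right)} = 1$
$u = 0$ ($u = \left(-14 - 10\right) 0 = \left(-24\right) 0 = 0$)
$D{\left(-6 \right)} - 304 u = 1 - 0 = 1 + 0 = 1$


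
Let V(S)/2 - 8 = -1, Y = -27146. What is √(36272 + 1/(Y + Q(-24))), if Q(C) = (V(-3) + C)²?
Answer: √26532464372506/27046 ≈ 190.45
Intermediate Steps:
V(S) = 14 (V(S) = 16 + 2*(-1) = 16 - 2 = 14)
Q(C) = (14 + C)²
√(36272 + 1/(Y + Q(-24))) = √(36272 + 1/(-27146 + (14 - 24)²)) = √(36272 + 1/(-27146 + (-10)²)) = √(36272 + 1/(-27146 + 100)) = √(36272 + 1/(-27046)) = √(36272 - 1/27046) = √(981012511/27046) = √26532464372506/27046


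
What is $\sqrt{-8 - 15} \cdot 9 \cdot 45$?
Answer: $405 i \sqrt{23} \approx 1942.3 i$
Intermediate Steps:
$\sqrt{-8 - 15} \cdot 9 \cdot 45 = \sqrt{-23} \cdot 9 \cdot 45 = i \sqrt{23} \cdot 9 \cdot 45 = 9 i \sqrt{23} \cdot 45 = 405 i \sqrt{23}$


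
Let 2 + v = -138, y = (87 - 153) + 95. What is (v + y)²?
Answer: 12321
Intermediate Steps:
y = 29 (y = -66 + 95 = 29)
v = -140 (v = -2 - 138 = -140)
(v + y)² = (-140 + 29)² = (-111)² = 12321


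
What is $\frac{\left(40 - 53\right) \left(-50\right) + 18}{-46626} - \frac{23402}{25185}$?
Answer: $- \frac{61553624}{65237545} \approx -0.94353$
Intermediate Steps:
$\frac{\left(40 - 53\right) \left(-50\right) + 18}{-46626} - \frac{23402}{25185} = \left(\left(40 - 53\right) \left(-50\right) + 18\right) \left(- \frac{1}{46626}\right) - \frac{23402}{25185} = \left(\left(-13\right) \left(-50\right) + 18\right) \left(- \frac{1}{46626}\right) - \frac{23402}{25185} = \left(650 + 18\right) \left(- \frac{1}{46626}\right) - \frac{23402}{25185} = 668 \left(- \frac{1}{46626}\right) - \frac{23402}{25185} = - \frac{334}{23313} - \frac{23402}{25185} = - \frac{61553624}{65237545}$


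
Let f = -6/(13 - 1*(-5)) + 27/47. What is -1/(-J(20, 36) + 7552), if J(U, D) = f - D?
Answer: -141/1069874 ≈ -0.00013179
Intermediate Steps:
f = 34/141 (f = -6/(13 + 5) + 27*(1/47) = -6/18 + 27/47 = -6*1/18 + 27/47 = -1/3 + 27/47 = 34/141 ≈ 0.24113)
J(U, D) = 34/141 - D
-1/(-J(20, 36) + 7552) = -1/(-(34/141 - 1*36) + 7552) = -1/(-(34/141 - 36) + 7552) = -1/(-1*(-5042/141) + 7552) = -1/(5042/141 + 7552) = -1/1069874/141 = -1*141/1069874 = -141/1069874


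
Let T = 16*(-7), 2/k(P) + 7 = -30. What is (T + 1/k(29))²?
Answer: 68121/4 ≈ 17030.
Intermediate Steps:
k(P) = -2/37 (k(P) = 2/(-7 - 30) = 2/(-37) = 2*(-1/37) = -2/37)
T = -112
(T + 1/k(29))² = (-112 + 1/(-2/37))² = (-112 - 37/2)² = (-261/2)² = 68121/4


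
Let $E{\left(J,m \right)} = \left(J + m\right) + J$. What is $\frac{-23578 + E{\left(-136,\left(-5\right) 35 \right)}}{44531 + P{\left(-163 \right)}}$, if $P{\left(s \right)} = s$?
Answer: $- \frac{24025}{44368} \approx -0.54149$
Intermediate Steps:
$E{\left(J,m \right)} = m + 2 J$
$\frac{-23578 + E{\left(-136,\left(-5\right) 35 \right)}}{44531 + P{\left(-163 \right)}} = \frac{-23578 + \left(\left(-5\right) 35 + 2 \left(-136\right)\right)}{44531 - 163} = \frac{-23578 - 447}{44368} = \left(-23578 - 447\right) \frac{1}{44368} = \left(-24025\right) \frac{1}{44368} = - \frac{24025}{44368}$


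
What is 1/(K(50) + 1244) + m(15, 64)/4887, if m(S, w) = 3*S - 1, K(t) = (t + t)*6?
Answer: 86023/9011628 ≈ 0.0095458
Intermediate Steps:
K(t) = 12*t (K(t) = (2*t)*6 = 12*t)
m(S, w) = -1 + 3*S
1/(K(50) + 1244) + m(15, 64)/4887 = 1/(12*50 + 1244) + (-1 + 3*15)/4887 = 1/(600 + 1244) + (-1 + 45)*(1/4887) = 1/1844 + 44*(1/4887) = 1/1844 + 44/4887 = 86023/9011628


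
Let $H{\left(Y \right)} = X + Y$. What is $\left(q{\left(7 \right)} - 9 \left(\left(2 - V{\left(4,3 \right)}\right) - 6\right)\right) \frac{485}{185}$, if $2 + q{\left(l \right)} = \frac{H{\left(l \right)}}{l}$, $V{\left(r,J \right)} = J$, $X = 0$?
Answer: $\frac{6014}{37} \approx 162.54$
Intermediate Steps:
$H{\left(Y \right)} = Y$ ($H{\left(Y \right)} = 0 + Y = Y$)
$q{\left(l \right)} = -1$ ($q{\left(l \right)} = -2 + \frac{l}{l} = -2 + 1 = -1$)
$\left(q{\left(7 \right)} - 9 \left(\left(2 - V{\left(4,3 \right)}\right) - 6\right)\right) \frac{485}{185} = \left(-1 - 9 \left(\left(2 - 3\right) - 6\right)\right) \frac{485}{185} = \left(-1 - 9 \left(\left(2 - 3\right) - 6\right)\right) 485 \cdot \frac{1}{185} = \left(-1 - 9 \left(-1 - 6\right)\right) \frac{97}{37} = \left(-1 - -63\right) \frac{97}{37} = \left(-1 + 63\right) \frac{97}{37} = 62 \cdot \frac{97}{37} = \frac{6014}{37}$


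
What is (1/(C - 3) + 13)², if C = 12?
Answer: 13924/81 ≈ 171.90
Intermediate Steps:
(1/(C - 3) + 13)² = (1/(12 - 3) + 13)² = (1/9 + 13)² = (⅑ + 13)² = (118/9)² = 13924/81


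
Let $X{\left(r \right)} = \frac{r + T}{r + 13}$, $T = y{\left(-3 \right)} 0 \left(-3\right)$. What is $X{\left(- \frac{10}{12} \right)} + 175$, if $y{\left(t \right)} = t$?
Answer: $\frac{12770}{73} \approx 174.93$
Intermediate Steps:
$T = 0$ ($T = - 3 \cdot 0 \left(-3\right) = \left(-3\right) 0 = 0$)
$X{\left(r \right)} = \frac{r}{13 + r}$ ($X{\left(r \right)} = \frac{r + 0}{r + 13} = \frac{r}{13 + r}$)
$X{\left(- \frac{10}{12} \right)} + 175 = \frac{\left(-10\right) \frac{1}{12}}{13 - \frac{10}{12}} + 175 = \frac{\left(-10\right) \frac{1}{12}}{13 - \frac{5}{6}} + 175 = - \frac{5}{6 \left(13 - \frac{5}{6}\right)} + 175 = - \frac{5}{6 \cdot \frac{73}{6}} + 175 = \left(- \frac{5}{6}\right) \frac{6}{73} + 175 = - \frac{5}{73} + 175 = \frac{12770}{73}$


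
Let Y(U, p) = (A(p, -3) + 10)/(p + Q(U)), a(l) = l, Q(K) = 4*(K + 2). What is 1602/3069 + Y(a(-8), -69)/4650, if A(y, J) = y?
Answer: 2483749/4756950 ≈ 0.52213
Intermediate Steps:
Q(K) = 8 + 4*K (Q(K) = 4*(2 + K) = 8 + 4*K)
Y(U, p) = (10 + p)/(8 + p + 4*U) (Y(U, p) = (p + 10)/(p + (8 + 4*U)) = (10 + p)/(8 + p + 4*U))
1602/3069 + Y(a(-8), -69)/4650 = 1602/3069 + ((10 - 69)/(8 - 69 + 4*(-8)))/4650 = 1602*(1/3069) + (-59/(8 - 69 - 32))*(1/4650) = 178/341 + (-59/(-93))*(1/4650) = 178/341 - 1/93*(-59)*(1/4650) = 178/341 + (59/93)*(1/4650) = 178/341 + 59/432450 = 2483749/4756950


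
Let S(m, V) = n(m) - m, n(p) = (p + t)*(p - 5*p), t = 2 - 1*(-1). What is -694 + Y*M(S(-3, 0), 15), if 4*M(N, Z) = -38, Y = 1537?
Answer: -30591/2 ≈ -15296.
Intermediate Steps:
t = 3 (t = 2 + 1 = 3)
n(p) = -4*p*(3 + p) (n(p) = (p + 3)*(p - 5*p) = (3 + p)*(-4*p) = -4*p*(3 + p))
S(m, V) = -m - 4*m*(3 + m) (S(m, V) = -4*m*(3 + m) - m = -m - 4*m*(3 + m))
M(N, Z) = -19/2 (M(N, Z) = (¼)*(-38) = -19/2)
-694 + Y*M(S(-3, 0), 15) = -694 + 1537*(-19/2) = -694 - 29203/2 = -30591/2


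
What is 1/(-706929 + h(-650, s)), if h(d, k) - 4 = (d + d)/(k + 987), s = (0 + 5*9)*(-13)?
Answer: -201/142092575 ≈ -1.4146e-6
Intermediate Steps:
s = -585 (s = (0 + 45)*(-13) = 45*(-13) = -585)
h(d, k) = 4 + 2*d/(987 + k) (h(d, k) = 4 + (d + d)/(k + 987) = 4 + (2*d)/(987 + k) = 4 + 2*d/(987 + k))
1/(-706929 + h(-650, s)) = 1/(-706929 + 2*(1974 - 650 + 2*(-585))/(987 - 585)) = 1/(-706929 + 2*(1974 - 650 - 1170)/402) = 1/(-706929 + 2*(1/402)*154) = 1/(-706929 + 154/201) = 1/(-142092575/201) = -201/142092575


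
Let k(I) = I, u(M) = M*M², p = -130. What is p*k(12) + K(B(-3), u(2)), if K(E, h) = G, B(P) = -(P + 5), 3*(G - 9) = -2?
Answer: -4655/3 ≈ -1551.7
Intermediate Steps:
G = 25/3 (G = 9 + (⅓)*(-2) = 9 - ⅔ = 25/3 ≈ 8.3333)
B(P) = -5 - P (B(P) = -(5 + P) = -5 - P)
u(M) = M³
K(E, h) = 25/3
p*k(12) + K(B(-3), u(2)) = -130*12 + 25/3 = -1560 + 25/3 = -4655/3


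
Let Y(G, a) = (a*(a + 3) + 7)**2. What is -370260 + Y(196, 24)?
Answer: 58765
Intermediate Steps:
Y(G, a) = (7 + a*(3 + a))**2 (Y(G, a) = (a*(3 + a) + 7)**2 = (7 + a*(3 + a))**2)
-370260 + Y(196, 24) = -370260 + (7 + 24**2 + 3*24)**2 = -370260 + (7 + 576 + 72)**2 = -370260 + 655**2 = -370260 + 429025 = 58765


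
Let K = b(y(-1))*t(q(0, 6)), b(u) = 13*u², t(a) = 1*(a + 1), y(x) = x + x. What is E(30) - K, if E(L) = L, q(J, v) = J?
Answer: -22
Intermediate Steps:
y(x) = 2*x
t(a) = 1 + a (t(a) = 1*(1 + a) = 1 + a)
K = 52 (K = (13*(2*(-1))²)*(1 + 0) = (13*(-2)²)*1 = (13*4)*1 = 52*1 = 52)
E(30) - K = 30 - 1*52 = 30 - 52 = -22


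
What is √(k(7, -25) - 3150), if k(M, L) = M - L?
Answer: I*√3118 ≈ 55.839*I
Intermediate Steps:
√(k(7, -25) - 3150) = √((7 - 1*(-25)) - 3150) = √((7 + 25) - 3150) = √(32 - 3150) = √(-3118) = I*√3118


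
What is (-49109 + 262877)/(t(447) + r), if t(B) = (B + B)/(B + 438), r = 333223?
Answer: 63061560/98301083 ≈ 0.64151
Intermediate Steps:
t(B) = 2*B/(438 + B) (t(B) = (2*B)/(438 + B) = 2*B/(438 + B))
(-49109 + 262877)/(t(447) + r) = (-49109 + 262877)/(2*447/(438 + 447) + 333223) = 213768/(2*447/885 + 333223) = 213768/(2*447*(1/885) + 333223) = 213768/(298/295 + 333223) = 213768/(98301083/295) = 213768*(295/98301083) = 63061560/98301083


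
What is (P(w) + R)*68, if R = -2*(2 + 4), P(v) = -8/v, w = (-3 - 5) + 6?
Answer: -544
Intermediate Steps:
w = -2 (w = -8 + 6 = -2)
R = -12 (R = -2*6 = -12)
(P(w) + R)*68 = (-8/(-2) - 12)*68 = (-8*(-1/2) - 12)*68 = (4 - 12)*68 = -8*68 = -544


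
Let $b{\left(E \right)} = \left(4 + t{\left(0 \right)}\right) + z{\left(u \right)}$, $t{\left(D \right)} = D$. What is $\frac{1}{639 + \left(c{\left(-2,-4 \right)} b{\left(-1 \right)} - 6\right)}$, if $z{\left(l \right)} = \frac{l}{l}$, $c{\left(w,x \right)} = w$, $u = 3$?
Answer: $\frac{1}{623} \approx 0.0016051$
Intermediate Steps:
$z{\left(l \right)} = 1$
$b{\left(E \right)} = 5$ ($b{\left(E \right)} = \left(4 + 0\right) + 1 = 4 + 1 = 5$)
$\frac{1}{639 + \left(c{\left(-2,-4 \right)} b{\left(-1 \right)} - 6\right)} = \frac{1}{639 - 16} = \frac{1}{623}$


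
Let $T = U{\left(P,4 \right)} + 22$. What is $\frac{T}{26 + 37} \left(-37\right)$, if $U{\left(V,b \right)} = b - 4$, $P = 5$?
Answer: $- \frac{814}{63} \approx -12.921$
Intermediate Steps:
$U{\left(V,b \right)} = -4 + b$
$T = 22$ ($T = \left(-4 + 4\right) + 22 = 0 + 22 = 22$)
$\frac{T}{26 + 37} \left(-37\right) = \frac{22}{26 + 37} \left(-37\right) = \frac{22}{63} \left(-37\right) = - \frac{814}{63}$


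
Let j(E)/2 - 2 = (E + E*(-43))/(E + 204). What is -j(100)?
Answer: 449/19 ≈ 23.632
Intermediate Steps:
j(E) = 4 - 84*E/(204 + E) (j(E) = 4 + 2*((E + E*(-43))/(E + 204)) = 4 + 2*((E - 43*E)/(204 + E)) = 4 + 2*((-42*E)/(204 + E)) = 4 + 2*(-42*E/(204 + E)) = 4 - 84*E/(204 + E))
-j(100) = -16*(51 - 5*100)/(204 + 100) = -16*(51 - 500)/304 = -16*(-449)/304 = -1*(-449/19) = 449/19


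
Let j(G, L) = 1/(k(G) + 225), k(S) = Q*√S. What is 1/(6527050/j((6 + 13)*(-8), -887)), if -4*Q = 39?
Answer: 1/1887753401 + 13*I*√38/283163010150 ≈ 5.2973e-10 + 2.8301e-10*I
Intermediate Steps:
Q = -39/4 (Q = -¼*39 = -39/4 ≈ -9.7500)
k(S) = -39*√S/4
j(G, L) = 1/(225 - 39*√G/4) (j(G, L) = 1/(-39*√G/4 + 225) = 1/(225 - 39*√G/4))
1/(6527050/j((6 + 13)*(-8), -887)) = 1/(6527050/((-4/(-900 + 39*√((6 + 13)*(-8)))))) = 1/(6527050/((-4/(-900 + 39*√(19*(-8)))))) = 1/(6527050/((-4/(-900 + 39*√(-152))))) = 1/(6527050/((-4/(-900 + 39*(2*I*√38))))) = 1/(6527050/((-4/(-900 + 78*I*√38)))) = 1/(6527050*(225 - 39*I*√38/2)) = 1/(1468586250 - 127277475*I*√38)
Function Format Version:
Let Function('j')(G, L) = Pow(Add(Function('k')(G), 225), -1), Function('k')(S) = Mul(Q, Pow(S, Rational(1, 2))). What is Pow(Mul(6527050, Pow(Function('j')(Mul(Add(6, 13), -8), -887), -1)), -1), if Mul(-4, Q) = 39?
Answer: Add(Rational(1, 1887753401), Mul(Rational(13, 283163010150), I, Pow(38, Rational(1, 2)))) ≈ Add(5.2973e-10, Mul(2.8301e-10, I))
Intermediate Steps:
Q = Rational(-39, 4) (Q = Mul(Rational(-1, 4), 39) = Rational(-39, 4) ≈ -9.7500)
Function('k')(S) = Mul(Rational(-39, 4), Pow(S, Rational(1, 2)))
Function('j')(G, L) = Pow(Add(225, Mul(Rational(-39, 4), Pow(G, Rational(1, 2)))), -1) (Function('j')(G, L) = Pow(Add(Mul(Rational(-39, 4), Pow(G, Rational(1, 2))), 225), -1) = Pow(Add(225, Mul(Rational(-39, 4), Pow(G, Rational(1, 2)))), -1))
Pow(Mul(6527050, Pow(Function('j')(Mul(Add(6, 13), -8), -887), -1)), -1) = Pow(Mul(6527050, Pow(Mul(-4, Pow(Add(-900, Mul(39, Pow(Mul(Add(6, 13), -8), Rational(1, 2)))), -1)), -1)), -1) = Pow(Mul(6527050, Pow(Mul(-4, Pow(Add(-900, Mul(39, Pow(Mul(19, -8), Rational(1, 2)))), -1)), -1)), -1) = Pow(Mul(6527050, Pow(Mul(-4, Pow(Add(-900, Mul(39, Pow(-152, Rational(1, 2)))), -1)), -1)), -1) = Pow(Mul(6527050, Pow(Mul(-4, Pow(Add(-900, Mul(39, Mul(2, I, Pow(38, Rational(1, 2))))), -1)), -1)), -1) = Pow(Mul(6527050, Pow(Mul(-4, Pow(Add(-900, Mul(78, I, Pow(38, Rational(1, 2)))), -1)), -1)), -1) = Pow(Mul(6527050, Add(225, Mul(Rational(-39, 2), I, Pow(38, Rational(1, 2))))), -1) = Pow(Add(1468586250, Mul(-127277475, I, Pow(38, Rational(1, 2)))), -1)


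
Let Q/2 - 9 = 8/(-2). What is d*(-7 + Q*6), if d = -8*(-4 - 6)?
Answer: 4240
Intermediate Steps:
Q = 10 (Q = 18 + 2*(8/(-2)) = 18 + 2*(8*(-½)) = 18 + 2*(-4) = 18 - 8 = 10)
d = 80 (d = -8*(-10) = 80)
d*(-7 + Q*6) = 80*(-7 + 10*6) = 80*(-7 + 60) = 80*53 = 4240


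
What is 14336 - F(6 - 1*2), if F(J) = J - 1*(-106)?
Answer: 14226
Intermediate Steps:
F(J) = 106 + J (F(J) = J + 106 = 106 + J)
14336 - F(6 - 1*2) = 14336 - (106 + (6 - 1*2)) = 14336 - (106 + (6 - 2)) = 14336 - (106 + 4) = 14336 - 1*110 = 14336 - 110 = 14226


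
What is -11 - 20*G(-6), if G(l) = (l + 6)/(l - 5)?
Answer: -11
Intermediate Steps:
G(l) = (6 + l)/(-5 + l)
-11 - 20*G(-6) = -11 - 20*(6 - 6)/(-5 - 6) = -11 - 20*0/(-11) = -11 - (-20)*0/11 = -11 - 20*0 = -11 + 0 = -11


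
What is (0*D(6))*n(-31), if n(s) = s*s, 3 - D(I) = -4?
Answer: 0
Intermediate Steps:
D(I) = 7 (D(I) = 3 - 1*(-4) = 3 + 4 = 7)
n(s) = s²
(0*D(6))*n(-31) = (0*7)*(-31)² = 0*961 = 0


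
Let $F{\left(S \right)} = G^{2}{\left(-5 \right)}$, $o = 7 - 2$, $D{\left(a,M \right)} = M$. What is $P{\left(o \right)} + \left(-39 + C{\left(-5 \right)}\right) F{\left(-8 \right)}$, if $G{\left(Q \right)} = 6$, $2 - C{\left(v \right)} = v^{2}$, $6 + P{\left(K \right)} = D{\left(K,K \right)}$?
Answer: $-2233$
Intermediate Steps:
$o = 5$ ($o = 7 - 2 = 5$)
$P{\left(K \right)} = -6 + K$
$C{\left(v \right)} = 2 - v^{2}$
$F{\left(S \right)} = 36$ ($F{\left(S \right)} = 6^{2} = 36$)
$P{\left(o \right)} + \left(-39 + C{\left(-5 \right)}\right) F{\left(-8 \right)} = \left(-6 + 5\right) + \left(-39 + \left(2 - \left(-5\right)^{2}\right)\right) 36 = -1 + \left(-39 + \left(2 - 25\right)\right) 36 = -1 + \left(-39 - 23\right) 36 = -1 - 2232 = -2233$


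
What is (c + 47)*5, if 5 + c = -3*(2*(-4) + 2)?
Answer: 300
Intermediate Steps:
c = 13 (c = -5 - 3*(2*(-4) + 2) = -5 - 3*(-8 + 2) = -5 - 3*(-6) = -5 + 18 = 13)
(c + 47)*5 = (13 + 47)*5 = 60*5 = 300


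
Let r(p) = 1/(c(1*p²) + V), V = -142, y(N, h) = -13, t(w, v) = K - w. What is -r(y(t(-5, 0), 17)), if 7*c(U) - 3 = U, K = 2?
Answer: 7/822 ≈ 0.0085158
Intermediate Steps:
c(U) = 3/7 + U/7
t(w, v) = 2 - w
r(p) = 1/(-991/7 + p²/7) (r(p) = 1/((3/7 + (1*p²)/7) - 142) = 1/((3/7 + p²/7) - 142) = 1/(-991/7 + p²/7))
-r(y(t(-5, 0), 17)) = -7/(-991 + (-13)²) = -7/(-991 + 169) = -7/(-822) = -7*(-1)/822 = -1*(-7/822) = 7/822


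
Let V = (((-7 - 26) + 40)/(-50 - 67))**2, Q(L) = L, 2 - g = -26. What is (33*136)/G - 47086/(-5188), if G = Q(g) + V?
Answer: 168390582971/994386554 ≈ 169.34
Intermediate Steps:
g = 28 (g = 2 - 1*(-26) = 2 + 26 = 28)
V = 49/13689 (V = ((-33 + 40)/(-117))**2 = (7*(-1/117))**2 = (-7/117)**2 = 49/13689 ≈ 0.0035795)
G = 383341/13689 (G = 28 + 49/13689 = 383341/13689 ≈ 28.004)
(33*136)/G - 47086/(-5188) = (33*136)/(383341/13689) - 47086/(-5188) = 4488*(13689/383341) - 47086*(-1/5188) = 61436232/383341 + 23543/2594 = 168390582971/994386554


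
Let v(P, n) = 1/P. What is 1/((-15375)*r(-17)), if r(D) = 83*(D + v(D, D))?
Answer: 17/370076250 ≈ 4.5936e-8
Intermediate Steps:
r(D) = 83*D + 83/D (r(D) = 83*(D + 1/D) = 83*D + 83/D)
1/((-15375)*r(-17)) = 1/((-15375)*(83*(-17) + 83/(-17))) = -1/(15375*(-1411 + 83*(-1/17))) = -1/(15375*(-1411 - 83/17)) = -1/(15375*(-24070/17)) = -1/15375*(-17/24070) = 17/370076250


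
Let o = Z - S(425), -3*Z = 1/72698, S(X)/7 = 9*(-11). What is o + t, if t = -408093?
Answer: -88851495601/218094 ≈ -4.0740e+5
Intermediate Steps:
S(X) = -693 (S(X) = 7*(9*(-11)) = 7*(-99) = -693)
Z = -1/218094 (Z = -1/3/72698 = -1/3*1/72698 = -1/218094 ≈ -4.5852e-6)
o = 151139141/218094 (o = -1/218094 - 1*(-693) = -1/218094 + 693 = 151139141/218094 ≈ 693.00)
o + t = 151139141/218094 - 408093 = -88851495601/218094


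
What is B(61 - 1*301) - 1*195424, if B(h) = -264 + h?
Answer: -195928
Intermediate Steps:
B(61 - 1*301) - 1*195424 = (-264 + (61 - 1*301)) - 1*195424 = (-264 + (61 - 301)) - 195424 = (-264 - 240) - 195424 = -504 - 195424 = -195928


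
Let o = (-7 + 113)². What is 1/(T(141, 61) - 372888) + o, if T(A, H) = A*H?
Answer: 4093128731/364287 ≈ 11236.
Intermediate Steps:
o = 11236 (o = 106² = 11236)
1/(T(141, 61) - 372888) + o = 1/(141*61 - 372888) + 11236 = 1/(8601 - 372888) + 11236 = 1/(-364287) + 11236 = -1/364287 + 11236 = 4093128731/364287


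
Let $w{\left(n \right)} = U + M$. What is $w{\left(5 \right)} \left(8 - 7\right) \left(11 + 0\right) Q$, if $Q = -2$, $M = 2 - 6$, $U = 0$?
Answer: $88$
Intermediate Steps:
$M = -4$ ($M = 2 - 6 = -4$)
$w{\left(n \right)} = -4$ ($w{\left(n \right)} = 0 - 4 = -4$)
$w{\left(5 \right)} \left(8 - 7\right) \left(11 + 0\right) Q = - 4 \left(8 - 7\right) \left(11 + 0\right) \left(-2\right) = - 4 \cdot 1 \cdot 11 \left(-2\right) = \left(-4\right) 11 \left(-2\right) = \left(-44\right) \left(-2\right) = 88$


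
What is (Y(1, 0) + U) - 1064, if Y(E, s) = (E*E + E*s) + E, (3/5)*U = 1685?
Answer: 5239/3 ≈ 1746.3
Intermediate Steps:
U = 8425/3 (U = (5/3)*1685 = 8425/3 ≈ 2808.3)
Y(E, s) = E + E² + E*s (Y(E, s) = (E² + E*s) + E = E + E² + E*s)
(Y(1, 0) + U) - 1064 = (1*(1 + 1 + 0) + 8425/3) - 1064 = (1*2 + 8425/3) - 1064 = (2 + 8425/3) - 1064 = 8431/3 - 1064 = 5239/3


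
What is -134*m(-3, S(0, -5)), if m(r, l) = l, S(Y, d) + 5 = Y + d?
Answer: 1340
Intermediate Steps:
S(Y, d) = -5 + Y + d (S(Y, d) = -5 + (Y + d) = -5 + Y + d)
-134*m(-3, S(0, -5)) = -134*(-5 + 0 - 5) = -134*(-10) = 1340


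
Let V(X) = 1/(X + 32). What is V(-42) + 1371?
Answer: 13709/10 ≈ 1370.9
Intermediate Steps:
V(X) = 1/(32 + X)
V(-42) + 1371 = 1/(32 - 42) + 1371 = 1/(-10) + 1371 = -⅒ + 1371 = 13709/10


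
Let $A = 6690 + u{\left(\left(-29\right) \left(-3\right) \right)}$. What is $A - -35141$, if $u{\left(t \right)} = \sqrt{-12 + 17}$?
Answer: $41831 + \sqrt{5} \approx 41833.0$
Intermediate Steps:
$u{\left(t \right)} = \sqrt{5}$
$A = 6690 + \sqrt{5} \approx 6692.2$
$A - -35141 = \left(6690 + \sqrt{5}\right) - -35141 = \left(6690 + \sqrt{5}\right) + 35141 = 41831 + \sqrt{5}$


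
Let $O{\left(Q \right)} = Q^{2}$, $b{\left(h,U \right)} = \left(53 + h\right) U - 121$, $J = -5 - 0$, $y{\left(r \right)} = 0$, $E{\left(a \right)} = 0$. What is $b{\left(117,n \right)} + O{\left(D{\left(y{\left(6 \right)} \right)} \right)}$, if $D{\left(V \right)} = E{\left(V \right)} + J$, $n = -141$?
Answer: $-24066$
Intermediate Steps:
$J = -5$ ($J = -5 + 0 = -5$)
$b{\left(h,U \right)} = -121 + U \left(53 + h\right)$ ($b{\left(h,U \right)} = U \left(53 + h\right) - 121 = -121 + U \left(53 + h\right)$)
$D{\left(V \right)} = -5$ ($D{\left(V \right)} = 0 - 5 = -5$)
$b{\left(117,n \right)} + O{\left(D{\left(y{\left(6 \right)} \right)} \right)} = \left(-121 + 53 \left(-141\right) - 16497\right) + \left(-5\right)^{2} = \left(-121 - 7473 - 16497\right) + 25 = -24091 + 25 = -24066$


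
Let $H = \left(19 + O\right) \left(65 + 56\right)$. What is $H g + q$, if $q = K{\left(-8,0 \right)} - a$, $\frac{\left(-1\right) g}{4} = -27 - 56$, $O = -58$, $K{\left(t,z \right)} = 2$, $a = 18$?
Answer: $-1566724$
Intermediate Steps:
$g = 332$ ($g = - 4 \left(-27 - 56\right) = \left(-4\right) \left(-83\right) = 332$)
$q = -16$ ($q = 2 - 18 = -16$)
$H = -4719$ ($H = \left(19 - 58\right) \left(65 + 56\right) = \left(-39\right) 121 = -4719$)
$H g + q = \left(-4719\right) 332 - 16 = -1566708 - 16 = -1566724$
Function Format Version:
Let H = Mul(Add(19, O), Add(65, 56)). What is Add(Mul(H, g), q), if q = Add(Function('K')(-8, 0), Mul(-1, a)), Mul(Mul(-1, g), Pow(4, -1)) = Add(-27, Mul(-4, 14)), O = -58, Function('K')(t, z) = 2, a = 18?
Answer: -1566724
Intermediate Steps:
g = 332 (g = Mul(-4, Add(-27, Mul(-4, 14))) = Mul(-4, Add(-27, -56)) = Mul(-4, -83) = 332)
q = -16 (q = Add(2, Mul(-1, 18)) = Add(2, -18) = -16)
H = -4719 (H = Mul(Add(19, -58), Add(65, 56)) = Mul(-39, 121) = -4719)
Add(Mul(H, g), q) = Add(Mul(-4719, 332), -16) = Add(-1566708, -16) = -1566724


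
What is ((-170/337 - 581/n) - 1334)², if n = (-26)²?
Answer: 92544895312205625/51898307344 ≈ 1.7832e+6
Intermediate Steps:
n = 676
((-170/337 - 581/n) - 1334)² = ((-170/337 - 581/676) - 1334)² = (-310717/227812 - 1334)² = (-304211925/227812)² = 92544895312205625/51898307344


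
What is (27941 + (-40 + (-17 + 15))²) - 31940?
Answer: -2235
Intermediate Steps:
(27941 + (-40 + (-17 + 15))²) - 31940 = (27941 + (-40 - 2)²) - 31940 = (27941 + (-42)²) - 31940 = (27941 + 1764) - 31940 = 29705 - 31940 = -2235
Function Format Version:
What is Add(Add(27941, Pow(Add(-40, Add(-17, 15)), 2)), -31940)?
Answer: -2235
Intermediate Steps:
Add(Add(27941, Pow(Add(-40, Add(-17, 15)), 2)), -31940) = Add(Add(27941, Pow(Add(-40, -2), 2)), -31940) = Add(Add(27941, Pow(-42, 2)), -31940) = Add(Add(27941, 1764), -31940) = Add(29705, -31940) = -2235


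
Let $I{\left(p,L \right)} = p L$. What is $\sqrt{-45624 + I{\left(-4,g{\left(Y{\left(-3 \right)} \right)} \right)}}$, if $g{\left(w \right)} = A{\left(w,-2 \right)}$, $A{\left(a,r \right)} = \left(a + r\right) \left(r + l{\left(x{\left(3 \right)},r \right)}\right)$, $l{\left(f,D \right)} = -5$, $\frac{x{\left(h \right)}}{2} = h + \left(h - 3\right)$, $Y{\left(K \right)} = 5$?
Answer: $6 i \sqrt{1265} \approx 213.4 i$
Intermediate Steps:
$x{\left(h \right)} = -6 + 4 h$ ($x{\left(h \right)} = 2 \left(h + \left(h - 3\right)\right) = 2 \left(h + \left(-3 + h\right)\right) = 2 \left(-3 + 2 h\right) = -6 + 4 h$)
$A{\left(a,r \right)} = \left(-5 + r\right) \left(a + r\right)$ ($A{\left(a,r \right)} = \left(a + r\right) \left(r - 5\right) = \left(a + r\right) \left(-5 + r\right) = \left(-5 + r\right) \left(a + r\right)$)
$g{\left(w \right)} = 14 - 7 w$ ($g{\left(w \right)} = \left(-2\right)^{2} - 5 w - -10 + w \left(-2\right) = 4 - 5 w + 10 - 2 w = 14 - 7 w$)
$I{\left(p,L \right)} = L p$
$\sqrt{-45624 + I{\left(-4,g{\left(Y{\left(-3 \right)} \right)} \right)}} = \sqrt{-45624 + \left(14 - 35\right) \left(-4\right)} = \sqrt{-45624 - -84} = \sqrt{-45624 + 84} = \sqrt{-45540} = 6 i \sqrt{1265}$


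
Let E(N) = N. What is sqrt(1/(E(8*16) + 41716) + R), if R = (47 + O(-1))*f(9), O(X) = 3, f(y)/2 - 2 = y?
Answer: sqrt(481503102861)/20922 ≈ 33.166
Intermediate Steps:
f(y) = 4 + 2*y
R = 1100 (R = (47 + 3)*(4 + 2*9) = 50*(4 + 18) = 50*22 = 1100)
sqrt(1/(E(8*16) + 41716) + R) = sqrt(1/(8*16 + 41716) + 1100) = sqrt(1/(128 + 41716) + 1100) = sqrt(1/41844 + 1100) = sqrt(46028401/41844) = sqrt(481503102861)/20922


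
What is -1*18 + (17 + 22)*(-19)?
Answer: -759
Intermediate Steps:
-1*18 + (17 + 22)*(-19) = -18 + 39*(-19) = -18 - 741 = -759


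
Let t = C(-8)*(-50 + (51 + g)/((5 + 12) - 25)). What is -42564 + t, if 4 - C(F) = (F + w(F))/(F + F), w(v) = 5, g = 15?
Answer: -2738309/64 ≈ -42786.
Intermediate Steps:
C(F) = 4 - (5 + F)/(2*F) (C(F) = 4 - (F + 5)/(F + F) = 4 - (5 + F)/(2*F))
t = -14213/64 (t = ((½)*(-5 + 7*(-8))/(-8))*(-50 + (51 + 15)/((5 + 12) - 25)) = ((½)*(-⅛)*(-5 - 56))*(-50 + 66/(17 - 25)) = ((½)*(-⅛)*(-61))*(-50 + 66/(-8)) = 61*(-50 + 66*(-⅛))/16 = 61*(-50 - 33/4)/16 = (61/16)*(-233/4) = -14213/64 ≈ -222.08)
-42564 + t = -42564 - 14213/64 = -2738309/64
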